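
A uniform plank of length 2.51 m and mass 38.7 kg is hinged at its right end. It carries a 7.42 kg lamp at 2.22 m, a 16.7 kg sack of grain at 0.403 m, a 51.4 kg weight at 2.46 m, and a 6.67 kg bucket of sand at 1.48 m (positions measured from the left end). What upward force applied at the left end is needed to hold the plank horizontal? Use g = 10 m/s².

F ≈ 380 N

Taking torques about the right end:
Beam weight: 38.7 × 10 = 387 N down at 1.255 m → arm 1.255 m, τ = 387 × 1.255 = 485.7 N·m counterclockwise.
Lamp: 7.42 × 10 = 74.2 N down at 2.22 m → arm 0.29 m, τ = 74.2 × 0.29 = 21.52 N·m counterclockwise.
Sack of grain: 16.7 × 10 = 167 N down at 0.403 m → arm 2.107 m, τ = 167 × 2.107 = 351.9 N·m counterclockwise.
Weight: 51.4 × 10 = 514 N down at 2.46 m → arm 0.05 m, τ = 514 × 0.05 = 25.7 N·m counterclockwise.
Bucket of sand: 6.67 × 10 = 66.7 N down at 1.48 m → arm 1.03 m, τ = 66.7 × 1.03 = 68.7 N·m counterclockwise.
Net moment of the loads = 953.5 N·m counterclockwise.
The upward force F acts at the left end, arm 2.51 m, giving F × 2.51 clockwise.
Balancing moments: F × 2.51 = 953.5, giving F = 953.5 / 2.51 = 380 N.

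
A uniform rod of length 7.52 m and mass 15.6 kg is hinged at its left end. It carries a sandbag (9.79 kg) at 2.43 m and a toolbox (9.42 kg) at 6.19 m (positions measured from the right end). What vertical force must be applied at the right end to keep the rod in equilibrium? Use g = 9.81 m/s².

F ≈ 158 N

About the left end:
Beam weight: 15.6 × 9.81 = 153 N down at 3.76 m → arm 3.76 m, τ = 153 × 3.76 = 575.3 N·m clockwise.
Sandbag: 9.79 × 9.81 = 96.04 N down at 2.43 m → arm 5.09 m, τ = 96.04 × 5.09 = 488.8 N·m clockwise.
Toolbox: 9.42 × 9.81 = 92.41 N down at 6.19 m → arm 1.33 m, τ = 92.41 × 1.33 = 122.9 N·m clockwise.
Net moment of the loads = 1187 N·m clockwise.
The upward force F acts at the right end, arm 7.52 m, giving F × 7.52 counterclockwise.
For rotational equilibrium, F × 7.52 = 1187, so F = 1187 / 7.52 = 158 N.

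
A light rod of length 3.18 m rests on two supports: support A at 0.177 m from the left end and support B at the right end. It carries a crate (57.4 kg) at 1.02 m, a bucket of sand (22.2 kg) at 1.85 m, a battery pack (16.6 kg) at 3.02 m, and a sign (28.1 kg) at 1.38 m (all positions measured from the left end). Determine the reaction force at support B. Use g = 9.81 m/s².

R_B ≈ 544 N

Take moments about support A.
Crate: 57.4 × 9.81 = 563.1 N down at 1.02 m → arm 0.843 m, τ = 563.1 × 0.843 = 474.7 N·m clockwise.
Bucket of sand: 22.2 × 9.81 = 217.8 N down at 1.85 m → arm 1.673 m, τ = 217.8 × 1.673 = 364.4 N·m clockwise.
Battery pack: 16.6 × 9.81 = 162.8 N down at 3.02 m → arm 2.843 m, τ = 162.8 × 2.843 = 462.8 N·m clockwise.
Sign: 28.1 × 9.81 = 275.7 N down at 1.38 m → arm 1.203 m, τ = 275.7 × 1.203 = 331.7 N·m clockwise.
Net load moment about support A = 1634 N·m clockwise.
Reaction R at support B is upward at 3.18 m, arm 3.003 m → moment R × 3.003 counterclockwise.
Setting net torque to zero: R × 3.003 = 1634 → R = 544 N.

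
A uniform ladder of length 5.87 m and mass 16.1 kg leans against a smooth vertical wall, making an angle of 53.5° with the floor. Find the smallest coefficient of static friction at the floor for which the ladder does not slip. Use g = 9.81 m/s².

μ_min ≈ 0.37

Choose the foot of the ladder as the axis so the floor normal and friction both act there and drop out.
Ladder weight 16.1×9.81 = 157.9 N acts at 2.935 m along the ladder; its horizontal arm is 2.935·cos53.5° = 1.746 m → τ = 275.7 N·m clockwise.
Wall normal N acts horizontally at the top; its moment arm is the height L sinθ = 5.87·sin53.5° = 4.719 m, counterclockwise.
Balancing moments: N × 4.719 = 275.7, giving N = 58.42 N.
ΣFx = 0 ⇒ f = N_wall = 58.42 N. ΣFy = 0 ⇒ N_floor = 157.9 N.
μ_min = f / N_floor = 58.42 / 157.9 = 0.37.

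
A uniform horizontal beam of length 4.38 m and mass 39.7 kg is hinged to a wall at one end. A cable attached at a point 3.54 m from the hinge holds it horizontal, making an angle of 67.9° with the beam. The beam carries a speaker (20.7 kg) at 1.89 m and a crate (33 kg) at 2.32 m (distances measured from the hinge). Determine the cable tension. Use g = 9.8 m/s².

T ≈ 605 N

About the hinge:
Beam weight: 39.7 × 9.8 = 389.1 N down at 2.19 m → arm 2.19 m, τ = 389.1 × 2.19 = 852.1 N·m clockwise.
Speaker: 20.7 × 9.8 = 202.9 N down at 1.89 m → arm 1.89 m, τ = 202.9 × 1.89 = 383.5 N·m clockwise.
Crate: 33 × 9.8 = 323.4 N down at 2.32 m → arm 2.32 m, τ = 323.4 × 2.32 = 750.3 N·m clockwise.
Total clockwise load moment = 1986 N·m.
The cable tension T acts at 3.54 m; only its component perpendicular to the beam, T sinθ, produces torque. sin 67.9° = 0.9265.
For rotational equilibrium, T × 3.54 × 0.9265 = 1986, so T = 1986 / 3.28 = 605 N.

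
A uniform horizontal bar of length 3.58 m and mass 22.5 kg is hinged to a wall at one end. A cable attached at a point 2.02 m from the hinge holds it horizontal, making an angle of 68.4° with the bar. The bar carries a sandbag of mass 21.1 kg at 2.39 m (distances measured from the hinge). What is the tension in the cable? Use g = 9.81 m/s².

Taking torques about the hinge:
Beam weight: 22.5 × 9.81 = 220.7 N down at 1.79 m → arm 1.79 m, τ = 220.7 × 1.79 = 395.1 N·m clockwise.
Sandbag: 21.1 × 9.81 = 207 N down at 2.39 m → arm 2.39 m, τ = 207 × 2.39 = 494.7 N·m clockwise.
Total clockwise load moment = 889.8 N·m.
The cable tension T acts at 2.02 m; only its component perpendicular to the bar, T sinθ, produces torque. sin 68.4° = 0.9298.
Setting net torque to zero: T × 2.02 × 0.9298 = 889.8 → T = 889.8 / 1.878 = 474 N.

T ≈ 474 N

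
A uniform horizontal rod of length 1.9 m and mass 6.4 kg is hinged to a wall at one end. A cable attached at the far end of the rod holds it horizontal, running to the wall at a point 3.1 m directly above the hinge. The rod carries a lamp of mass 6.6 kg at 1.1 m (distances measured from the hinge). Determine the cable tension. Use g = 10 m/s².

T ≈ 82.3 N

About the hinge:
Beam weight: 6.4 × 10 = 64 N down at 0.95 m → arm 0.95 m, τ = 64 × 0.95 = 60.8 N·m clockwise.
Lamp: 6.6 × 10 = 66 N down at 1.1 m → arm 1.1 m, τ = 66 × 1.1 = 72.6 N·m clockwise.
Total clockwise load moment = 133.4 N·m.
The cable tension T acts at 1.9 m; only its component perpendicular to the rod, T sinθ, produces torque. sinθ = h/√(h²+d²) = 3.1/√(3.1²+1.9²) = 0.8526.
Στ = 0 ⇒ T × 1.9 × 0.8526 = 133.4 ⇒ T = 133.4 / 1.62 = 82.3 N.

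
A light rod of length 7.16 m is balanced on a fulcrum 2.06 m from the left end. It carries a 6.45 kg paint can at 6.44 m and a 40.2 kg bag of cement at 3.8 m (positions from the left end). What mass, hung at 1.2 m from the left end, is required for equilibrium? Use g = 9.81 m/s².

About the fulcrum (at 2.06 m from the left end):
Paint can: 6.45 × 9.81 = 63.27 N down at 6.44 m → arm 4.38 m, τ = 63.27 × 4.38 = 277.1 N·m clockwise.
Bag of cement: 40.2 × 9.81 = 394.4 N down at 3.8 m → arm 1.74 m, τ = 394.4 × 1.74 = 686.3 N·m clockwise.
Net moment of known loads = 963.4 N·m clockwise.
An unknown mass m at 1.2 m has arm 0.86 m; its moment is m·g·0.86 counterclockwise.
For rotational equilibrium, m × 9.81 × 0.86 = 963.4, so m = 963.4 / (9.81 × 0.86) = 114 kg.

m ≈ 114 kg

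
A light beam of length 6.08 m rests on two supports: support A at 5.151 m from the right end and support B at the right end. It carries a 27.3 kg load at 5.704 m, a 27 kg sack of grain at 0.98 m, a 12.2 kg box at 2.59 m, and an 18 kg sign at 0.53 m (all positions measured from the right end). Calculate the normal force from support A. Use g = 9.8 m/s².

Take moments about support B.
Load: 27.3 × 9.8 = 267.5 N down at 5.704 m → arm 5.704 m, τ = 267.5 × 5.704 = 1526 N·m counterclockwise.
Sack of grain: 27 × 9.8 = 264.6 N down at 0.98 m → arm 0.98 m, τ = 264.6 × 0.98 = 259.3 N·m counterclockwise.
Box: 12.2 × 9.8 = 119.6 N down at 2.59 m → arm 2.59 m, τ = 119.6 × 2.59 = 309.8 N·m counterclockwise.
Sign: 18 × 9.8 = 176.4 N down at 0.53 m → arm 0.53 m, τ = 176.4 × 0.53 = 93.49 N·m counterclockwise.
Net load moment about support B = 2189 N·m counterclockwise.
Reaction R at support A is upward at 5.151 m, arm 5.151 m → moment R × 5.151 clockwise.
Στ = 0 ⇒ R × 5.151 = 2189 ⇒ R = 425 N.

R_A ≈ 425 N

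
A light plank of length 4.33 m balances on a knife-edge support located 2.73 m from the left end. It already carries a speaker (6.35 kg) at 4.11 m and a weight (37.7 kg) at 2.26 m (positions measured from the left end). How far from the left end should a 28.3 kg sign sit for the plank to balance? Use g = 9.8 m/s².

About the knife-edge support (at 2.73 m from the left end):
Speaker: 6.35 × 9.8 = 62.23 N down at 4.11 m → arm 1.38 m, τ = 62.23 × 1.38 = 85.88 N·m clockwise.
Weight: 37.7 × 9.8 = 369.5 N down at 2.26 m → arm 0.47 m, τ = 369.5 × 0.47 = 173.7 N·m counterclockwise.
Net moment of existing loads = 87.82 N·m counterclockwise.
The sign weighs 28.3 × 9.8 = 277.3 N and must supply an equal clockwise moment, so its lever arm about the knife-edge support is 87.82 / 277.3 = 0.317 m.
That puts it at 2.73 + 0.317 = 3.05 m from the left end.

x ≈ 3.05 m from the left end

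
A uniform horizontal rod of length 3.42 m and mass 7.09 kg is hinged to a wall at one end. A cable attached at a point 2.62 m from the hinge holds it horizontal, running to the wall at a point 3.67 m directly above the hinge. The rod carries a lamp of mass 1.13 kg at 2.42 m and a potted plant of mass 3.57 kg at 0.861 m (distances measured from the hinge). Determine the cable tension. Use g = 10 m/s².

Sum moments about the hinge (the unknown hinge reaction has zero arm there).
Beam weight: 7.09 × 10 = 70.9 N down at 1.71 m → arm 1.71 m, τ = 70.9 × 1.71 = 121.2 N·m clockwise.
Lamp: 1.13 × 10 = 11.3 N down at 2.42 m → arm 2.42 m, τ = 11.3 × 2.42 = 27.35 N·m clockwise.
Potted plant: 3.57 × 10 = 35.7 N down at 0.861 m → arm 0.861 m, τ = 35.7 × 0.861 = 30.74 N·m clockwise.
Total clockwise load moment = 179.3 N·m.
The cable tension T acts at 2.62 m; only its component perpendicular to the rod, T sinθ, produces torque. sinθ = h/√(h²+d²) = 3.67/√(3.67²+2.62²) = 0.8139.
Balancing moments: T × 2.62 × 0.8139 = 179.3, giving T = 179.3 / 2.132 = 84.1 N.

T ≈ 84.1 N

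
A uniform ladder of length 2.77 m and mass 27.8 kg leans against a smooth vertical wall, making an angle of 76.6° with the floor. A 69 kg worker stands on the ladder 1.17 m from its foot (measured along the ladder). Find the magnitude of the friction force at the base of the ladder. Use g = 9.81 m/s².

f ≈ 101 N

About the foot of the ladder:
Ladder weight 27.8×9.81 = 272.7 N acts at 1.385 m along the ladder; its horizontal arm is 1.385·cos76.6° = 0.321 m → τ = 87.54 N·m clockwise.
Worker: 69×9.81 = 676.9 N at 1.17 m → arm 0.2711 m → τ = 183.5 N·m clockwise.
Wall normal N acts horizontally at the top; its moment arm is the height L sinθ = 2.77·sin76.6° = 2.695 m, counterclockwise.
Setting net torque to zero: N × 2.695 = 271 → N = 101 N.
ΣFx = 0: friction at the foot balances the wall's push, so f = N_wall = 101 N.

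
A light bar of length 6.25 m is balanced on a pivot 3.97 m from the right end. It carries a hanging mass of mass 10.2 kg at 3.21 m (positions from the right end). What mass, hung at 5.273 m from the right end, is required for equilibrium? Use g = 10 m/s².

m ≈ 5.95 kg

Choose the pivot (at 3.97 m from the right end) as the axis so the support reaction has zero arm there.
Hanging mass: 10.2 × 10 = 102 N down at 3.21 m → arm 0.76 m, τ = 102 × 0.76 = 77.52 N·m clockwise.
Net moment of known loads = 77.52 N·m clockwise.
An unknown mass m at 5.273 m has arm 1.303 m; its moment is m·g·1.303 counterclockwise.
Στ = 0 ⇒ m × 10 × 1.303 = 77.52 ⇒ m = 77.52 / (10 × 1.303) = 5.95 kg.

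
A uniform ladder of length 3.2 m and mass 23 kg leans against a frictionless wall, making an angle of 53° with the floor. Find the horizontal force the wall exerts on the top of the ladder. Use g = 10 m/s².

About the foot of the ladder:
Ladder weight 23×10 = 230 N acts at 1.6 m along the ladder; its horizontal arm is 1.6·cos53° = 0.9629 m → τ = 221.5 N·m clockwise.
Wall normal N acts horizontally at the top; its moment arm is the height L sinθ = 3.2·sin53° = 2.556 m, counterclockwise.
Setting net torque to zero: N × 2.556 = 221.5 → N = 86.7 N.

N_wall ≈ 86.7 N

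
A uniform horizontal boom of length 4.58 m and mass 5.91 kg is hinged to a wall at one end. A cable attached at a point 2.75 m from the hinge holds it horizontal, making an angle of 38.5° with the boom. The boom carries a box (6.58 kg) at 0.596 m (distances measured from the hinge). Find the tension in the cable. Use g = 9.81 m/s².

Choose the hinge as the axis so the unknown hinge reaction has zero arm there.
Beam weight: 5.91 × 9.81 = 57.98 N down at 2.29 m → arm 2.29 m, τ = 57.98 × 2.29 = 132.8 N·m clockwise.
Box: 6.58 × 9.81 = 64.55 N down at 0.596 m → arm 0.596 m, τ = 64.55 × 0.596 = 38.47 N·m clockwise.
Total clockwise load moment = 171.3 N·m.
The cable tension T acts at 2.75 m; only its component perpendicular to the boom, T sinθ, produces torque. sin 38.5° = 0.6225.
Setting net torque to zero: T × 2.75 × 0.6225 = 171.3 → T = 171.3 / 1.712 = 100 N.

T ≈ 100 N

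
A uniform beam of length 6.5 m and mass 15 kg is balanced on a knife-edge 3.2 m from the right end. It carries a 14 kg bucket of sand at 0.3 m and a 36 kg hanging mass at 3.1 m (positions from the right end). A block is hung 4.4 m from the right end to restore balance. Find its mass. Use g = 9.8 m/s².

Sum moments about the knife-edge (at 3.2 m from the right end) (the support reaction has zero arm there).
Beam weight: 15 × 9.8 = 147 N down at 3.25 m → arm 0.05 m, τ = 147 × 0.05 = 7.35 N·m counterclockwise.
Bucket of sand: 14 × 9.8 = 137.2 N down at 0.3 m → arm 2.9 m, τ = 137.2 × 2.9 = 397.9 N·m clockwise.
Hanging mass: 36 × 9.8 = 352.8 N down at 3.1 m → arm 0.1 m, τ = 352.8 × 0.1 = 35.28 N·m clockwise.
Net moment of known loads = 425.8 N·m clockwise.
An unknown mass m at 4.4 m has arm 1.2 m; its moment is m·g·1.2 counterclockwise.
For rotational equilibrium, m × 9.8 × 1.2 = 425.8, so m = 425.8 / (9.8 × 1.2) = 36.2 kg.

m ≈ 36.2 kg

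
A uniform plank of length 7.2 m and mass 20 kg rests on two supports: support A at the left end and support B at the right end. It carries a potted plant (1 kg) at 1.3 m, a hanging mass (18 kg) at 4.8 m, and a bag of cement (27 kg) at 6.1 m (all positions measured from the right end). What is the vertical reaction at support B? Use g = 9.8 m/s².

Choose support A as the axis so its reaction then has zero moment arm.
Beam weight: 20 × 9.8 = 196 N down at 3.6 m → arm 3.6 m, τ = 196 × 3.6 = 705.6 N·m clockwise.
Potted plant: 1 × 9.8 = 9.8 N down at 1.3 m → arm 5.9 m, τ = 9.8 × 5.9 = 57.82 N·m clockwise.
Hanging mass: 18 × 9.8 = 176.4 N down at 4.8 m → arm 2.4 m, τ = 176.4 × 2.4 = 423.4 N·m clockwise.
Bag of cement: 27 × 9.8 = 264.6 N down at 6.1 m → arm 1.1 m, τ = 264.6 × 1.1 = 291.1 N·m clockwise.
Net load moment about support A = 1478 N·m clockwise.
Reaction R at support B is upward at 0 m, arm 7.2 m → moment R × 7.2 counterclockwise.
Στ = 0 ⇒ R × 7.2 = 1478 ⇒ R = 205 N.

R_B ≈ 205 N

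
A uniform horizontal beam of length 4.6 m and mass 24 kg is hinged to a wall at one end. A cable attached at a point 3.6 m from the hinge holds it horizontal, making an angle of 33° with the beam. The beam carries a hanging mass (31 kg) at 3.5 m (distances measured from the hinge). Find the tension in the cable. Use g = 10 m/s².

Choose the hinge as the axis so the unknown hinge reaction has zero arm there.
Beam weight: 24 × 10 = 240 N down at 2.3 m → arm 2.3 m, τ = 240 × 2.3 = 552 N·m clockwise.
Hanging mass: 31 × 10 = 310 N down at 3.5 m → arm 3.5 m, τ = 310 × 3.5 = 1085 N·m clockwise.
Total clockwise load moment = 1637 N·m.
The cable tension T acts at 3.6 m; only its component perpendicular to the beam, T sinθ, produces torque. sin 33° = 0.5446.
Στ = 0 ⇒ T × 3.6 × 0.5446 = 1637 ⇒ T = 1637 / 1.961 = 835 N.

T ≈ 835 N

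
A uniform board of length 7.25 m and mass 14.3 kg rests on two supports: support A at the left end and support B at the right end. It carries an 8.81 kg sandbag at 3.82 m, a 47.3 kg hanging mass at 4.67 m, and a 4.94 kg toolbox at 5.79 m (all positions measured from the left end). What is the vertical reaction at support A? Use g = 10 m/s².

Choose support B as the axis so its reaction then has zero moment arm.
Beam weight: 14.3 × 10 = 143 N down at 3.625 m → arm 3.625 m, τ = 143 × 3.625 = 518.4 N·m counterclockwise.
Sandbag: 8.81 × 10 = 88.1 N down at 3.82 m → arm 3.43 m, τ = 88.1 × 3.43 = 302.2 N·m counterclockwise.
Hanging mass: 47.3 × 10 = 473 N down at 4.67 m → arm 2.58 m, τ = 473 × 2.58 = 1220 N·m counterclockwise.
Toolbox: 4.94 × 10 = 49.4 N down at 5.79 m → arm 1.46 m, τ = 49.4 × 1.46 = 72.12 N·m counterclockwise.
Net load moment about support B = 2113 N·m counterclockwise.
Reaction R at support A is upward at 0 m, arm 7.25 m → moment R × 7.25 clockwise.
Setting net torque to zero: R × 7.25 = 2113 → R = 291 N.

R_A ≈ 291 N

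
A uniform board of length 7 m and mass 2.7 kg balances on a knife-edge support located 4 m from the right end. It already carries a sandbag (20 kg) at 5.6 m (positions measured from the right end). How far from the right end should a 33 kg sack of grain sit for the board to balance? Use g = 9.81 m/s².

About the knife-edge support (at 4 m from the right end):
Beam weight: 2.7 × 9.81 = 26.49 N down at 3.5 m → arm 0.5 m, τ = 26.49 × 0.5 = 13.24 N·m clockwise.
Sandbag: 20 × 9.81 = 196.2 N down at 5.6 m → arm 1.6 m, τ = 196.2 × 1.6 = 313.9 N·m counterclockwise.
Net moment of existing loads = 300.7 N·m counterclockwise.
The sack of grain weighs 33 × 9.81 = 323.7 N and must supply an equal clockwise moment, so its lever arm about the knife-edge support is 300.7 / 323.7 = 0.929 m.
That puts it at 4 − 0.929 = 3.07 m from the right end.

x ≈ 3.07 m from the right end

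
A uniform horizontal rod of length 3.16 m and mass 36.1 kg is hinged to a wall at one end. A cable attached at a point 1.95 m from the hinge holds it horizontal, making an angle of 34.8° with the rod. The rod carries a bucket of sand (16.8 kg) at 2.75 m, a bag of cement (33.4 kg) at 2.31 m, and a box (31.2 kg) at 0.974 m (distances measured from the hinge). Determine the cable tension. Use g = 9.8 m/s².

T ≈ 1860 N

Sum moments about the hinge (the unknown hinge reaction has zero arm there).
Beam weight: 36.1 × 9.8 = 353.8 N down at 1.58 m → arm 1.58 m, τ = 353.8 × 1.58 = 559 N·m clockwise.
Bucket of sand: 16.8 × 9.8 = 164.6 N down at 2.75 m → arm 2.75 m, τ = 164.6 × 2.75 = 452.6 N·m clockwise.
Bag of cement: 33.4 × 9.8 = 327.3 N down at 2.31 m → arm 2.31 m, τ = 327.3 × 2.31 = 756.1 N·m clockwise.
Box: 31.2 × 9.8 = 305.8 N down at 0.974 m → arm 0.974 m, τ = 305.8 × 0.974 = 297.8 N·m clockwise.
Total clockwise load moment = 2066 N·m.
The cable tension T acts at 1.95 m; only its component perpendicular to the rod, T sinθ, produces torque. sin 34.8° = 0.5707.
Balancing moments: T × 1.95 × 0.5707 = 2066, giving T = 2066 / 1.113 = 1860 N.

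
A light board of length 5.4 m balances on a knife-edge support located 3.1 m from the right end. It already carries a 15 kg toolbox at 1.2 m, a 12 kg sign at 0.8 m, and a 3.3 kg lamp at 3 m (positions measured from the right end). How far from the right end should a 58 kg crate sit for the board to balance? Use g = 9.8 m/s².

About the knife-edge support (at 3.1 m from the right end):
Toolbox: 15 × 9.8 = 147 N down at 1.2 m → arm 1.9 m, τ = 147 × 1.9 = 279.3 N·m clockwise.
Sign: 12 × 9.8 = 117.6 N down at 0.8 m → arm 2.3 m, τ = 117.6 × 2.3 = 270.5 N·m clockwise.
Lamp: 3.3 × 9.8 = 32.34 N down at 3 m → arm 0.1 m, τ = 32.34 × 0.1 = 3.234 N·m clockwise.
Net moment of existing loads = 553 N·m clockwise.
The crate weighs 58 × 9.8 = 568.4 N and must supply an equal counterclockwise moment, so its lever arm about the knife-edge support is 553 / 568.4 = 0.973 m.
That puts it at 3.1 + 0.973 = 4.07 m from the right end.

x ≈ 4.07 m from the right end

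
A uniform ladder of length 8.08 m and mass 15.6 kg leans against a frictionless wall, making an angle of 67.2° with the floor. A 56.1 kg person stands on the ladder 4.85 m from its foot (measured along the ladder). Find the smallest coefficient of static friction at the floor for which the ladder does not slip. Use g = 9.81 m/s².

μ_min ≈ 0.243

Taking torques about the foot of the ladder:
Ladder weight 15.6×9.81 = 153 N acts at 4.04 m along the ladder; its horizontal arm is 4.04·cos67.2° = 1.566 m → τ = 239.6 N·m clockwise.
Person: 56.1×9.81 = 550.3 N at 4.85 m → arm 1.879 m → τ = 1034 N·m clockwise.
Wall normal N acts horizontally at the top; its moment arm is the height L sinθ = 8.08·sin67.2° = 7.449 m, counterclockwise.
For rotational equilibrium, N × 7.449 = 1274, so N = 171 N.
ΣFx = 0 ⇒ f = N_wall = 171 N. ΣFy = 0 ⇒ N_floor = 703.3 N.
μ_min = f / N_floor = 171 / 703.3 = 0.243.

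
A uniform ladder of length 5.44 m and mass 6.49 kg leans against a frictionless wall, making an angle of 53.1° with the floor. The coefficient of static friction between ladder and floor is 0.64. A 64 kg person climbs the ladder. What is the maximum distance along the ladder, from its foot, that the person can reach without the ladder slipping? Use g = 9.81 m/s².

Choose the foot of the ladder as the axis so the floor normal and friction both act there and drop out.
Ladder weight 6.49×9.81 = 63.67 N acts at 2.72 m along the ladder; its horizontal arm is 2.72·cos53.1° = 1.633 m → τ = 104 N·m clockwise.
Person weight 64×9.81 = 627.8 N at distance d → arm d·cos53.1° → τ = 627.8·d·0.6004 clockwise.
Wall normal N at the top has arm L sinθ = 4.35 m counterclockwise, so Στ = 0 gives N·4.35 = 104 + 376.9·d.
ΣFy = 0 ⇒ N_floor = 691.5 N, so the maximum friction is μ_s·N_floor = 0.64×691.5 = 442.6 N. ΣFx = 0 ⇒ N_wall = f, so at the slipping point N = 442.6 N.
Substituting: 442.6×4.35 = 104 + 376.9·d ⇒ d = (1925 − 104) / 376.9 = 4.83 m.

d ≈ 4.83 m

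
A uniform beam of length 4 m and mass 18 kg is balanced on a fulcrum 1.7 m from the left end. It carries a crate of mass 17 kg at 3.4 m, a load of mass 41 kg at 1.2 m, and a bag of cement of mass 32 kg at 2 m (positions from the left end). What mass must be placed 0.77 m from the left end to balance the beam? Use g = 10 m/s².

Sum moments about the fulcrum (at 1.7 m from the left end) (the support reaction has zero arm there).
Beam weight: 18 × 10 = 180 N down at 2 m → arm 0.3 m, τ = 180 × 0.3 = 54 N·m clockwise.
Crate: 17 × 10 = 170 N down at 3.4 m → arm 1.7 m, τ = 170 × 1.7 = 289 N·m clockwise.
Load: 41 × 10 = 410 N down at 1.2 m → arm 0.5 m, τ = 410 × 0.5 = 205 N·m counterclockwise.
Bag of cement: 32 × 10 = 320 N down at 2 m → arm 0.3 m, τ = 320 × 0.3 = 96 N·m clockwise.
Net moment of known loads = 234 N·m clockwise.
An unknown mass m at 0.77 m has arm 0.93 m; its moment is m·g·0.93 counterclockwise.
For rotational equilibrium, m × 10 × 0.93 = 234, so m = 234 / (10 × 0.93) = 25.2 kg.

m ≈ 25.2 kg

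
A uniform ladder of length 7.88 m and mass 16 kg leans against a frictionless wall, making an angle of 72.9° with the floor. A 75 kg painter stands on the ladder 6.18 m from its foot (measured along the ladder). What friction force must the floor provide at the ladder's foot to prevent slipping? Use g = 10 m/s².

Taking torques about the foot of the ladder:
Ladder weight 16×10 = 160 N acts at 3.94 m along the ladder; its horizontal arm is 3.94·cos72.9° = 1.159 m → τ = 185.4 N·m clockwise.
Painter: 75×10 = 750 N at 6.18 m → arm 1.817 m → τ = 1363 N·m clockwise.
Wall normal N acts horizontally at the top; its moment arm is the height L sinθ = 7.88·sin72.9° = 7.532 m, counterclockwise.
For rotational equilibrium, N × 7.532 = 1548, so N = 206 N.
ΣFx = 0: friction at the foot balances the wall's push, so f = N_wall = 206 N.

f ≈ 206 N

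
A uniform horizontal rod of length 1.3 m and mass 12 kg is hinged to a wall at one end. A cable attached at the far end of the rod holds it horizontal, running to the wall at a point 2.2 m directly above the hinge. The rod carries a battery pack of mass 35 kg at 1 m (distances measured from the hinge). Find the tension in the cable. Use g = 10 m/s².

T ≈ 382 N

Choose the hinge as the axis so the unknown hinge reaction has zero arm there.
Beam weight: 12 × 10 = 120 N down at 0.65 m → arm 0.65 m, τ = 120 × 0.65 = 78 N·m clockwise.
Battery pack: 35 × 10 = 350 N down at 1 m → arm 1 m, τ = 350 × 1 = 350 N·m clockwise.
Total clockwise load moment = 428 N·m.
The cable tension T acts at 1.3 m; only its component perpendicular to the rod, T sinθ, produces torque. sinθ = h/√(h²+d²) = 2.2/√(2.2²+1.3²) = 0.8609.
Setting net torque to zero: T × 1.3 × 0.8609 = 428 → T = 428 / 1.119 = 382 N.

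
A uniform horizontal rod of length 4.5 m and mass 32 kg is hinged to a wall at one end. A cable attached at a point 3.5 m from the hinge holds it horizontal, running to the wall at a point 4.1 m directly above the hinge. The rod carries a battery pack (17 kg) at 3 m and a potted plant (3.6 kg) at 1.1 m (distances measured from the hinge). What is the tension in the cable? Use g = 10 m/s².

Taking torques about the hinge:
Beam weight: 32 × 10 = 320 N down at 2.25 m → arm 2.25 m, τ = 320 × 2.25 = 720 N·m clockwise.
Battery pack: 17 × 10 = 170 N down at 3 m → arm 3 m, τ = 170 × 3 = 510 N·m clockwise.
Potted plant: 3.6 × 10 = 36 N down at 1.1 m → arm 1.1 m, τ = 36 × 1.1 = 39.6 N·m clockwise.
Total clockwise load moment = 1270 N·m.
The cable tension T acts at 3.5 m; only its component perpendicular to the rod, T sinθ, produces torque. sinθ = h/√(h²+d²) = 4.1/√(4.1²+3.5²) = 0.7606.
For rotational equilibrium, T × 3.5 × 0.7606 = 1270, so T = 1270 / 2.662 = 477 N.

T ≈ 477 N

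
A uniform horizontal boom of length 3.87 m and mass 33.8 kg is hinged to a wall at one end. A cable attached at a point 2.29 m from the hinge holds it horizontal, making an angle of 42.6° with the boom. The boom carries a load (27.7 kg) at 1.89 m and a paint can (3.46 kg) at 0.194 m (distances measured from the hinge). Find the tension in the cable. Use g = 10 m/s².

Choose the hinge as the axis so the unknown hinge reaction has zero arm there.
Beam weight: 33.8 × 10 = 338 N down at 1.935 m → arm 1.935 m, τ = 338 × 1.935 = 654 N·m clockwise.
Load: 27.7 × 10 = 277 N down at 1.89 m → arm 1.89 m, τ = 277 × 1.89 = 523.5 N·m clockwise.
Paint can: 3.46 × 10 = 34.6 N down at 0.194 m → arm 0.194 m, τ = 34.6 × 0.194 = 6.712 N·m clockwise.
Total clockwise load moment = 1184 N·m.
The cable tension T acts at 2.29 m; only its component perpendicular to the boom, T sinθ, produces torque. sin 42.6° = 0.6769.
Στ = 0 ⇒ T × 2.29 × 0.6769 = 1184 ⇒ T = 1184 / 1.55 = 764 N.

T ≈ 764 N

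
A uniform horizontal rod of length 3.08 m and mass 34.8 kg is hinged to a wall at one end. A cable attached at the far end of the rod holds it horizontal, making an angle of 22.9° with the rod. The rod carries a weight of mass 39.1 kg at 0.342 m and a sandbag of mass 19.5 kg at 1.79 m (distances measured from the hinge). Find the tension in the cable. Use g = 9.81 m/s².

Take moments about the hinge.
Beam weight: 34.8 × 9.81 = 341.4 N down at 1.54 m → arm 1.54 m, τ = 341.4 × 1.54 = 525.8 N·m clockwise.
Weight: 39.1 × 9.81 = 383.6 N down at 0.342 m → arm 0.342 m, τ = 383.6 × 0.342 = 131.2 N·m clockwise.
Sandbag: 19.5 × 9.81 = 191.3 N down at 1.79 m → arm 1.79 m, τ = 191.3 × 1.79 = 342.4 N·m clockwise.
Total clockwise load moment = 999.4 N·m.
The cable tension T acts at 3.08 m; only its component perpendicular to the rod, T sinθ, produces torque. sin 22.9° = 0.3891.
Στ = 0 ⇒ T × 3.08 × 0.3891 = 999.4 ⇒ T = 999.4 / 1.198 = 834 N.

T ≈ 834 N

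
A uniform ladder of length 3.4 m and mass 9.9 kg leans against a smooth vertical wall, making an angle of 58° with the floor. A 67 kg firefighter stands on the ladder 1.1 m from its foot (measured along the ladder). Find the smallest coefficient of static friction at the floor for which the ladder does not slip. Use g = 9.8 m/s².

μ_min ≈ 0.216

Taking torques about the foot of the ladder:
Ladder weight 9.9×9.8 = 97.02 N acts at 1.7 m along the ladder; its horizontal arm is 1.7·cos58° = 0.9009 m → τ = 87.41 N·m clockwise.
Firefighter: 67×9.8 = 656.6 N at 1.1 m → arm 0.5829 m → τ = 382.7 N·m clockwise.
Wall normal N acts horizontally at the top; its moment arm is the height L sinθ = 3.4·sin58° = 2.883 m, counterclockwise.
Balancing moments: N × 2.883 = 470.1, giving N = 163.1 N.
ΣFx = 0 ⇒ f = N_wall = 163.1 N. ΣFy = 0 ⇒ N_floor = 753.6 N.
μ_min = f / N_floor = 163.1 / 753.6 = 0.216.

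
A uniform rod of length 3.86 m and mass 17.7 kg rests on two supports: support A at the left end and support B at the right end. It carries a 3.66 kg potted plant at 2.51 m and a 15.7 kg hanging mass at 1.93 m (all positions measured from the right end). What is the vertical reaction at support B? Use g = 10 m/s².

R_B ≈ 180 N

Choose support A as the axis so its reaction then has zero moment arm.
Beam weight: 17.7 × 10 = 177 N down at 1.93 m → arm 1.93 m, τ = 177 × 1.93 = 341.6 N·m clockwise.
Potted plant: 3.66 × 10 = 36.6 N down at 2.51 m → arm 1.35 m, τ = 36.6 × 1.35 = 49.41 N·m clockwise.
Hanging mass: 15.7 × 10 = 157 N down at 1.93 m → arm 1.93 m, τ = 157 × 1.93 = 303 N·m clockwise.
Net load moment about support A = 694 N·m clockwise.
Reaction R at support B is upward at 0 m, arm 3.86 m → moment R × 3.86 counterclockwise.
For rotational equilibrium, R × 3.86 = 694, so R = 180 N.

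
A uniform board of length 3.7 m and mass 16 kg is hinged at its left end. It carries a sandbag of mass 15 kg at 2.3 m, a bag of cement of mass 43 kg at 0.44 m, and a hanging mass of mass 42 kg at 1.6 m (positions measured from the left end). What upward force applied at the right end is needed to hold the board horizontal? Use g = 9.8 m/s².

Sum moments about the left end (the unknown pivot reaction has zero arm there).
Beam weight: 16 × 9.8 = 156.8 N down at 1.85 m → arm 1.85 m, τ = 156.8 × 1.85 = 290.1 N·m clockwise.
Sandbag: 15 × 9.8 = 147 N down at 2.3 m → arm 2.3 m, τ = 147 × 2.3 = 338.1 N·m clockwise.
Bag of cement: 43 × 9.8 = 421.4 N down at 0.44 m → arm 0.44 m, τ = 421.4 × 0.44 = 185.4 N·m clockwise.
Hanging mass: 42 × 9.8 = 411.6 N down at 1.6 m → arm 1.6 m, τ = 411.6 × 1.6 = 658.6 N·m clockwise.
Net moment of the loads = 1472 N·m clockwise.
The upward force F acts at the right end, arm 3.7 m, giving F × 3.7 counterclockwise.
Στ = 0 ⇒ F × 3.7 = 1472 ⇒ F = 1472 / 3.7 = 398 N.

F ≈ 398 N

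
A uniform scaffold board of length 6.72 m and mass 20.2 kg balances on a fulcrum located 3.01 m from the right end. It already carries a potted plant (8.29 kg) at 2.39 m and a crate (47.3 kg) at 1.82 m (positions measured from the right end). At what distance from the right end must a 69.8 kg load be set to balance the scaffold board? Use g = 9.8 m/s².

x ≈ 3.79 m from the right end

Sum moments about the fulcrum (at 3.01 m from the right end) (the support reaction has zero arm there).
Beam weight: 20.2 × 9.8 = 198 N down at 3.36 m → arm 0.35 m, τ = 198 × 0.35 = 69.3 N·m counterclockwise.
Potted plant: 8.29 × 9.8 = 81.24 N down at 2.39 m → arm 0.62 m, τ = 81.24 × 0.62 = 50.37 N·m clockwise.
Crate: 47.3 × 9.8 = 463.5 N down at 1.82 m → arm 1.19 m, τ = 463.5 × 1.19 = 551.6 N·m clockwise.
Net moment of existing loads = 532.7 N·m clockwise.
The load weighs 69.8 × 9.8 = 684 N and must supply an equal counterclockwise moment, so its lever arm about the fulcrum is 532.7 / 684 = 0.779 m.
That puts it at 3.01 + 0.779 = 3.79 m from the right end.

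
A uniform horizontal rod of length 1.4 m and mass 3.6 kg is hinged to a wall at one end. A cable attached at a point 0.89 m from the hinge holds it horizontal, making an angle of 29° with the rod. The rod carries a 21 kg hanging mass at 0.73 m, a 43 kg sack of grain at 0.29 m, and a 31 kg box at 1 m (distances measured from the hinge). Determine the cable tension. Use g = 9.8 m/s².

Sum moments about the hinge (the unknown hinge reaction has zero arm there).
Beam weight: 3.6 × 9.8 = 35.28 N down at 0.7 m → arm 0.7 m, τ = 35.28 × 0.7 = 24.7 N·m clockwise.
Hanging mass: 21 × 9.8 = 205.8 N down at 0.73 m → arm 0.73 m, τ = 205.8 × 0.73 = 150.2 N·m clockwise.
Sack of grain: 43 × 9.8 = 421.4 N down at 0.29 m → arm 0.29 m, τ = 421.4 × 0.29 = 122.2 N·m clockwise.
Box: 31 × 9.8 = 303.8 N down at 1 m → arm 1 m, τ = 303.8 × 1 = 303.8 N·m clockwise.
Total clockwise load moment = 600.9 N·m.
The cable tension T acts at 0.89 m; only its component perpendicular to the rod, T sinθ, produces torque. sin 29° = 0.4848.
For rotational equilibrium, T × 0.89 × 0.4848 = 600.9, so T = 600.9 / 0.4315 = 1390 N.

T ≈ 1390 N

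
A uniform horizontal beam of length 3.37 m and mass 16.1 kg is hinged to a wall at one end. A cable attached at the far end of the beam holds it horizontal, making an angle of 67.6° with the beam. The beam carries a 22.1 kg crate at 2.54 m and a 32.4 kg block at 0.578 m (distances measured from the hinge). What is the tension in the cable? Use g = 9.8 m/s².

T ≈ 321 N

Taking torques about the hinge:
Beam weight: 16.1 × 9.8 = 157.8 N down at 1.685 m → arm 1.685 m, τ = 157.8 × 1.685 = 265.9 N·m clockwise.
Crate: 22.1 × 9.8 = 216.6 N down at 2.54 m → arm 2.54 m, τ = 216.6 × 2.54 = 550.2 N·m clockwise.
Block: 32.4 × 9.8 = 317.5 N down at 0.578 m → arm 0.578 m, τ = 317.5 × 0.578 = 183.5 N·m clockwise.
Total clockwise load moment = 999.6 N·m.
The cable tension T acts at 3.37 m; only its component perpendicular to the beam, T sinθ, produces torque. sin 67.6° = 0.9245.
For rotational equilibrium, T × 3.37 × 0.9245 = 999.6, so T = 999.6 / 3.116 = 321 N.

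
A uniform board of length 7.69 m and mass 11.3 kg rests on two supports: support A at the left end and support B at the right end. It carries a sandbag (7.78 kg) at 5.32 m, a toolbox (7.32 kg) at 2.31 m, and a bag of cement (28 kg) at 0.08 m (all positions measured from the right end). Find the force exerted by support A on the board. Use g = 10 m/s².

R_A ≈ 135 N

Take moments about support B.
Beam weight: 11.3 × 10 = 113 N down at 3.845 m → arm 3.845 m, τ = 113 × 3.845 = 434.5 N·m counterclockwise.
Sandbag: 7.78 × 10 = 77.8 N down at 5.32 m → arm 5.32 m, τ = 77.8 × 5.32 = 413.9 N·m counterclockwise.
Toolbox: 7.32 × 10 = 73.2 N down at 2.31 m → arm 2.31 m, τ = 73.2 × 2.31 = 169.1 N·m counterclockwise.
Bag of cement: 28 × 10 = 280 N down at 0.08 m → arm 0.08 m, τ = 280 × 0.08 = 22.4 N·m counterclockwise.
Net load moment about support B = 1040 N·m counterclockwise.
Reaction R at support A is upward at 7.69 m, arm 7.69 m → moment R × 7.69 clockwise.
Στ = 0 ⇒ R × 7.69 = 1040 ⇒ R = 135 N.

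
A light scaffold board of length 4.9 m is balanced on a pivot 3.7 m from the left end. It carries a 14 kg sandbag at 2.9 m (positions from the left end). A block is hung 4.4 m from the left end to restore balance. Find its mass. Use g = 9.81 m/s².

m ≈ 16 kg

Take moments about the pivot (at 3.7 m from the left end).
Sandbag: 14 × 9.81 = 137.3 N down at 2.9 m → arm 0.8 m, τ = 137.3 × 0.8 = 109.8 N·m counterclockwise.
Net moment of known loads = 109.8 N·m counterclockwise.
An unknown mass m at 4.4 m has arm 0.7 m; its moment is m·g·0.7 clockwise.
Στ = 0 ⇒ m × 9.81 × 0.7 = 109.8 ⇒ m = 109.8 / (9.81 × 0.7) = 16 kg.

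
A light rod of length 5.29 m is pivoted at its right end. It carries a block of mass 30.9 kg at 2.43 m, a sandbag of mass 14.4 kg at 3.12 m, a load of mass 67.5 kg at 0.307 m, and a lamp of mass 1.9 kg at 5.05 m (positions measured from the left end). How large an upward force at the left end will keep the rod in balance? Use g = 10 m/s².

F ≈ 863 N

Take moments about the right end.
Block: 30.9 × 10 = 309 N down at 2.43 m → arm 2.86 m, τ = 309 × 2.86 = 883.7 N·m counterclockwise.
Sandbag: 14.4 × 10 = 144 N down at 3.12 m → arm 2.17 m, τ = 144 × 2.17 = 312.5 N·m counterclockwise.
Load: 67.5 × 10 = 675 N down at 0.307 m → arm 4.983 m, τ = 675 × 4.983 = 3364 N·m counterclockwise.
Lamp: 1.9 × 10 = 19 N down at 5.05 m → arm 0.24 m, τ = 19 × 0.24 = 4.56 N·m counterclockwise.
Net moment of the loads = 4565 N·m counterclockwise.
The upward force F acts at the left end, arm 5.29 m, giving F × 5.29 clockwise.
For rotational equilibrium, F × 5.29 = 4565, so F = 4565 / 5.29 = 863 N.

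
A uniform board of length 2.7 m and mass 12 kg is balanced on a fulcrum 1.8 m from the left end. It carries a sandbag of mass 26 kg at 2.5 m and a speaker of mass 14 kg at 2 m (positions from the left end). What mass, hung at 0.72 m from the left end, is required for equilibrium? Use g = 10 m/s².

m ≈ 14.4 kg

Taking torques about the fulcrum (at 1.8 m from the left end):
Beam weight: 12 × 10 = 120 N down at 1.35 m → arm 0.45 m, τ = 120 × 0.45 = 54 N·m counterclockwise.
Sandbag: 26 × 10 = 260 N down at 2.5 m → arm 0.7 m, τ = 260 × 0.7 = 182 N·m clockwise.
Speaker: 14 × 10 = 140 N down at 2 m → arm 0.2 m, τ = 140 × 0.2 = 28 N·m clockwise.
Net moment of known loads = 156 N·m clockwise.
An unknown mass m at 0.72 m has arm 1.08 m; its moment is m·g·1.08 counterclockwise.
Balancing moments: m × 10 × 1.08 = 156, giving m = 156 / (10 × 1.08) = 14.4 kg.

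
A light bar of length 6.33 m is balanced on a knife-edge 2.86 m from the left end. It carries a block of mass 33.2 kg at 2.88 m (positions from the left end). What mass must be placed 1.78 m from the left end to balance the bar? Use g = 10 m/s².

m ≈ 0.615 kg

Take moments about the knife-edge (at 2.86 m from the left end).
Block: 33.2 × 10 = 332 N down at 2.88 m → arm 0.02 m, τ = 332 × 0.02 = 6.64 N·m clockwise.
Net moment of known loads = 6.64 N·m clockwise.
An unknown mass m at 1.78 m has arm 1.08 m; its moment is m·g·1.08 counterclockwise.
Balancing moments: m × 10 × 1.08 = 6.64, giving m = 6.64 / (10 × 1.08) = 0.615 kg.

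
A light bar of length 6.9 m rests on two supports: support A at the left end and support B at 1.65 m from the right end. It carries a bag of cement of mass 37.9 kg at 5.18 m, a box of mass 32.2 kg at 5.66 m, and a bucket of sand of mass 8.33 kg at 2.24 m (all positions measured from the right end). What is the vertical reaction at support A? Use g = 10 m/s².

R_A ≈ 510 N

Taking torques about support B:
Bag of cement: 37.9 × 10 = 379 N down at 5.18 m → arm 3.53 m, τ = 379 × 3.53 = 1338 N·m counterclockwise.
Box: 32.2 × 10 = 322 N down at 5.66 m → arm 4.01 m, τ = 322 × 4.01 = 1291 N·m counterclockwise.
Bucket of sand: 8.33 × 10 = 83.3 N down at 2.24 m → arm 0.59 m, τ = 83.3 × 0.59 = 49.15 N·m counterclockwise.
Net load moment about support B = 2678 N·m counterclockwise.
Reaction R at support A is upward at 6.9 m, arm 5.25 m → moment R × 5.25 clockwise.
For rotational equilibrium, R × 5.25 = 2678, so R = 510 N.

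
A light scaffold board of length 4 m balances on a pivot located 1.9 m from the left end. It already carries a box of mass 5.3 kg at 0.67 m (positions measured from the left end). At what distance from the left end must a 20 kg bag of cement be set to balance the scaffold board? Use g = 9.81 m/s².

Take moments about the pivot (at 1.9 m from the left end).
Box: 5.3 × 9.81 = 51.99 N down at 0.67 m → arm 1.23 m, τ = 51.99 × 1.23 = 63.95 N·m counterclockwise.
Net moment of existing loads = 63.95 N·m counterclockwise.
The bag of cement weighs 20 × 9.81 = 196.2 N and must supply an equal clockwise moment, so its lever arm about the pivot is 63.95 / 196.2 = 0.326 m.
That puts it at 1.9 + 0.326 = 2.23 m from the left end.

x ≈ 2.23 m from the left end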